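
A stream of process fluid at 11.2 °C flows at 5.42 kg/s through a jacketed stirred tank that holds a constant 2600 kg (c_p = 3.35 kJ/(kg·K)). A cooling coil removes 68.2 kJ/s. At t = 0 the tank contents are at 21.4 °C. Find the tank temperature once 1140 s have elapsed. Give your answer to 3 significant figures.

8.74 °C

Unsteady energy balance on the tank contents: M c_p dT/dt = ṁ c_p (T_in − T) − 68.2.
τ = M/ṁ = 479.70 s; T_ss = T_in − Q̇/(ṁ c_p) = 11.2 − 68.2/(5.42·3.35) = 7.4439 °C.
Solution: T(t) = T_ss + (T₀ − T_ss) e^(−t/τ).
T(1140) = 7.4439 + (13.956)·e^(−1140/479.70) = 7.4439 + (13.956)·0.092879 = 8.7401 °C.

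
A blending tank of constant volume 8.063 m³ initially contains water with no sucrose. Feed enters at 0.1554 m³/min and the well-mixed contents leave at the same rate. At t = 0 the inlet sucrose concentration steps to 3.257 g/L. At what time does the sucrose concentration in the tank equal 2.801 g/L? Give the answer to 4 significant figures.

Mass balance on the solute (V constant): V dC/dt = Q(C_in − C), so τ = V/Q = 51.8855 min.
C(t) = C_in + (C₀ − C_in) e^(−t/τ). Set C = 2.801 and solve for t:
e^(−t/τ) = (C − C_in)/(C₀ − C_in) = (2.801 − 3.257)/(0 − 3.257) = 0.140006
t = −τ ln(…) = 51.8855 × 1.96607 = 102.010 min.

102.0 min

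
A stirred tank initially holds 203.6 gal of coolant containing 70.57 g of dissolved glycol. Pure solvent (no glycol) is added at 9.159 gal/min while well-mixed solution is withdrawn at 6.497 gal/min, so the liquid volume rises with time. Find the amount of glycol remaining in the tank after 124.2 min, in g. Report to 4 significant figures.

6.701 g

Total volume: dV/dt = Q_in − Q_out = 2.66200 gal/min, so V(t) = 203.6 + 2.66200 t and V(124.2) = 534.220 gal.
Species balance (pure solvent in): dm/dt = −Q_out · m/V(t).
Separate: dm/m = −Q_out dt/V(t) ⇒ ln(m/m₀) = −(Q_out/(Q_in−Q_out)) ln(V/V₀).
m = m₀ (V₀/V)^(Q_out/(Q_in−Q_out)) = 70.57 × (203.6/534.220)^(2.44065) = 6.70084 g.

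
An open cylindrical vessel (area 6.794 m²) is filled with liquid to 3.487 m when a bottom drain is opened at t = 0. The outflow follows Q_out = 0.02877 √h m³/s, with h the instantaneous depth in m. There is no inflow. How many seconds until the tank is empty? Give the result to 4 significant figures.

881.9 s

A dh/dt = −Q_out = −0.02877 √h.
Separate and integrate: 2(√h − √h₀) = −(0.02877/A) t.
Set h = 0: 2√h₀ = (0.02877/A) t_empty ⇒ t_empty = 2A√h₀/0.02877.
t_empty = 2·6.794·√3.487/0.02877 = 13.5880·1.86735/0.02877 = 881.945 s.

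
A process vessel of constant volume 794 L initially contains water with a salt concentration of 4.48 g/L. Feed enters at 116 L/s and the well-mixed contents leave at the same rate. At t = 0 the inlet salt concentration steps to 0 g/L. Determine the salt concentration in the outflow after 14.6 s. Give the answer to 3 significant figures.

Accumulation = in − out for the solute gives V dC/dt = Q(C_in − C).
Time constant τ = V/Q = 794/116 = 6.8448 s.
This is linear first-order; C(t) = C_in + (C₀ − C_in) e^(−t/τ).
C(14.6) = 0 + (4.48 − 0)·e^(−14.6/6.8448) = 0 + (4.4800)·0.11848 = 0.53080 g/L.

0.531 g/L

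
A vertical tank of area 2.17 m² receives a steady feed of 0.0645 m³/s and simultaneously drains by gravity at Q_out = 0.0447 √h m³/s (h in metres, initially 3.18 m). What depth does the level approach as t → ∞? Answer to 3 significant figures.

Level balance: A dh/dt = 0.0645 − 0.0447 √h. Setting dh/dt = 0:
Q_in = 0.0447 √h_ss ⇒ √h_ss = 0.0645/0.0447 = 1.4430.
h_ss = 1.4430² = 2.0821 m. (Since h₀ = 3.18 m > h_ss, the level will fall toward this value.)

2.08 m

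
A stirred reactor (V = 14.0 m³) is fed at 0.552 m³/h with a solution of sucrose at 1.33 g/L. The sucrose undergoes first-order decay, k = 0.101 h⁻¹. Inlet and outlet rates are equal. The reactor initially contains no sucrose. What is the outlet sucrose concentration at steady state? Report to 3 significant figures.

Accumulation = in − out − consumed: V dC/dt = Q C_in − Q C − k V C.
Steady state (dC/dt = 0): C_ss = Q C_in/(Q + kV) = C_in/(1 + kV/Q).
C_ss = 0.552·1.33/(0.552 + 0.101·14.0) = 0.73416/1.9660 = 0.37343 g/L.

0.373 g/L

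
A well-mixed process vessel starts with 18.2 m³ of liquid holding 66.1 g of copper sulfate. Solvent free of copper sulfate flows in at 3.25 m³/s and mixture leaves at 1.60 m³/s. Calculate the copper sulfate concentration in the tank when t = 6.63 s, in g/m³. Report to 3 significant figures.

1.44 g/m³

Let m(t) be the amount of copper sulfate. Volume: V(t) = V₀ + (Q_in − Q_out) t = 18.2 + 1.6500 t; V(6.63) = 29.139 m³.
Species balance (pure solvent in): dm/dt = −Q_out · m/V(t).
dm/m = −Q_out dt/(V₀ + 1.6500 t); integrating gives ln(m/m₀) = −(Q_out/(Q_in−Q_out)) ln(V/V₀).
m = m₀ (V₀/V)^(Q_out/(Q_in−Q_out)) = 66.1 × (18.2/29.139)^(0.96970) = 41.878 g.
C = m/V = 41.878/29.139 = 1.4372 g/m³.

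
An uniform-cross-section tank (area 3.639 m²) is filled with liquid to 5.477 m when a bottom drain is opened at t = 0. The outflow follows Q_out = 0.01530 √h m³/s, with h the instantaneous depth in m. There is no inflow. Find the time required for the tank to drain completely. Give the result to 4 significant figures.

Mass balance (ρ constant): A dh/dt = −0.01530 √h.
Separate and integrate: 2(√h − √h₀) = −(0.01530/A) t.
Set h = 0: 2√h₀ = (0.01530/A) t_empty ⇒ t_empty = 2A√h₀/0.01530.
t_empty = 2·3.639·√5.477/0.01530 = 7.27800·2.34030/0.01530 = 1113.25 s.

1113 s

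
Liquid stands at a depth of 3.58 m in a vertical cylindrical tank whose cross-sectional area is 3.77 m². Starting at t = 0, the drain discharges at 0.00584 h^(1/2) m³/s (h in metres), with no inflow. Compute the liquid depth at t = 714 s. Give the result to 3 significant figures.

1.79 m

With no inflow, A dh/dt = −0.00584 √h.
Separate and integrate: 2(√h − √h₀) = −(0.00584/A) t.
√h = √3.58 − 0.00584·714/(2·3.77) = 1.8921 − 0.55302 = 1.3391.
h = 1.3391² = 1.7931 m.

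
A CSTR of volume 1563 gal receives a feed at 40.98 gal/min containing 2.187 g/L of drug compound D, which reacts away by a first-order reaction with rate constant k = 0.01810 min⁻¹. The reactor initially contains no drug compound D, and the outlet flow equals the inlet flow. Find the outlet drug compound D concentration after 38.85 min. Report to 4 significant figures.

1.063 g/L

Accumulation = in − out − consumed: V dC/dt = Q C_in − Q C − k V C.
This is linear with rate a = Q/V + k = 0.0443188 min⁻¹.
C_ss = Q C_in/(Q + kV) = 1.29382 g/L; C(t) = C_ss + (C₀ − C_ss) e^(−a t).
C(38.85) = 1.29382 + (-1.29382)·e^(−0.0443188·38.85) = 1.29382 + (-1.29382)·0.178747 = 1.06255 g/L.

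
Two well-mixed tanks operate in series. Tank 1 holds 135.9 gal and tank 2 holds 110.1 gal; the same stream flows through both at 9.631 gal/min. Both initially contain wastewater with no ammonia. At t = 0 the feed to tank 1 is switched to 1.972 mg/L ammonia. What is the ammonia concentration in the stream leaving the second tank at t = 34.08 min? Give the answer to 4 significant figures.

1.471 mg/L

Each tank obeys Vᵢ dCᵢ/dt = Q(Cᵢ₋₁ − Cᵢ), so τᵢ = Vᵢ/Q.
τ₁ = 135.9/9.631 = 14.1107 min; τ₂ = 110.1/9.631 = 11.4318 min.
Solving the cascade with C₁(0)=C₂(0)=0 gives C₂(t) = C_in[1 − (τ₁ e^(−t/τ₁) − τ₂ e^(−t/τ₂))/(τ₁ − τ₂)].
At t = 34.08: e^(−t/τ₁) = 0.0893503, e^(−t/τ₂) = 0.0507345.
C₂ = 1.972·[1 − (14.1107·0.0893503 − 11.4318·0.0507345)/(2.67885)] = 1.972·0.745859 = 1.47083 mg/L.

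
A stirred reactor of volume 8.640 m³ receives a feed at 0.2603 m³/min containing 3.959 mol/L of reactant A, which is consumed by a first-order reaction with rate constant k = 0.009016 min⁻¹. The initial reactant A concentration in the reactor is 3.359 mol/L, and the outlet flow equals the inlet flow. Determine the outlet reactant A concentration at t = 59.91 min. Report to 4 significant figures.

V dC/dt = Q(C_in − C) − k V C.
This is linear with rate a = Q/V + k = 0.0391433 min⁻¹.
C_ss = Q C_in/(Q + kV) = 3.04711 mol/L; C(t) = C_ss + (C₀ − C_ss) e^(−a t).
C(59.91) = 3.04711 + (0.311889)·e^(−0.0391433·59.91) = 3.04711 + (0.311889)·0.0958399 = 3.07700 mol/L.

3.077 mol/L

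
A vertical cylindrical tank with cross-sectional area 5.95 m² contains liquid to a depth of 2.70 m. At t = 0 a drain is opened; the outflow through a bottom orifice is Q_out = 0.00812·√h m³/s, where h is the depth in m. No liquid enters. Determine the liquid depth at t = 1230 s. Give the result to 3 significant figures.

With no inflow, A dh/dt = −0.00812 √h.
∫ h^(−1/2) dh = −(0.00812/A) ∫ dt, giving 2√h = 2√h₀ − (0.00812/A) t.
√h = √2.70 − 0.00812·1230/(2·5.95) = 1.6432 − 0.83929 = 0.80387.
h = 0.80387² = 0.64621 m.

0.646 m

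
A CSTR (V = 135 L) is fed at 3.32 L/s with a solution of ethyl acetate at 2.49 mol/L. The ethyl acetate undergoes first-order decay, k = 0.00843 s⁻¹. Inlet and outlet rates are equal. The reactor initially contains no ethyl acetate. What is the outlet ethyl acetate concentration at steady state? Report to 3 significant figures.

V dC/dt = Q(C_in − C) − k V C.
At steady state: 0 = Q C_in − (Q + kV) C_ss, so C_ss = Q C_in/(Q + kV).
C_ss = 3.32·2.49/(3.32 + 0.00843·135) = 8.2668/4.4581 = 1.8544 mol/L.

1.85 mol/L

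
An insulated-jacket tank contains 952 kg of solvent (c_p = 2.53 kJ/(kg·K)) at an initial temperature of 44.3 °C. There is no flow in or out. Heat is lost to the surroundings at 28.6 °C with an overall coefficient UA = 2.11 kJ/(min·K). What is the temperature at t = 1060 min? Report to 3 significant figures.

M c_p dT/dt = −UA(T − T_amb).
dT/dt = (T_ss − T)/τ with T_ss = T_amb = 28.600 °C, τ = M c_p/UA = 952·2.53/2.11 = 1141.5 min.
Solution: T(t) = T_ss + (T₀ − T_ss) e^(−t/τ).
T(1060) = 28.600 + (15.700)·0.39510 = 34.803 °C.

34.8 °C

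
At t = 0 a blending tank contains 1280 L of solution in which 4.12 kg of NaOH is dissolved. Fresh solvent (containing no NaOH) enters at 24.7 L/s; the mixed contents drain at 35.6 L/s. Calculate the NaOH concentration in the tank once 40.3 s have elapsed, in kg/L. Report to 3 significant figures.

Let m(t) be the amount of NaOH. Volume: V(t) = V₀ + (Q_in − Q_out) t = 1280 − 10.900 t; V(40.3) = 840.73 L.
Species balance (pure solvent in): dm/dt = −Q_out · m/V(t).
dm/m = −Q_out dt/(V₀ − 10.900 t); integrating gives ln(m/m₀) = −(Q_out/(Q_in−Q_out)) ln(V/V₀).
m = m₀ (V₀/V)^(Q_out/(Q_in−Q_out)) = 4.12 × (1280/840.73)^(-3.2661) = 1.0439 kg.
C = m/V = 1.0439/840.73 = 0.0012417 kg/L.

0.00124 kg/L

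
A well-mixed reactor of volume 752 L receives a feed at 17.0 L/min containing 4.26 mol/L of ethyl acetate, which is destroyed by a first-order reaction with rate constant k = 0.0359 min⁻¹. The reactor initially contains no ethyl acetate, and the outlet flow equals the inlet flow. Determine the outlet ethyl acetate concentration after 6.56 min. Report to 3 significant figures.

Accumulation = in − out − consumed: V dC/dt = Q C_in − Q C − k V C.
This is linear with rate a = Q/V + k = 0.058506 min⁻¹.
C_ss = Q C_in/(Q + kV) = 1.6460 mol/L; C(t) = C_ss + (C₀ − C_ss) e^(−a t).
C(6.56) = 1.6460 + (-1.6460)·e^(−0.058506·6.56) = 1.6460 + (-1.6460)·0.68127 = 0.52464 mol/L.

0.525 mol/L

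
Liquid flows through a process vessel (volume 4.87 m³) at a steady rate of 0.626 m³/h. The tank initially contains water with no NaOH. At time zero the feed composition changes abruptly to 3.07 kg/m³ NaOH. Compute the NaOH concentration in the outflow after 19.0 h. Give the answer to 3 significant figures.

2.80 kg/m³

Species balance on the tank: V dC/dt = Q(C_in − C).
Rewrite as dC/dt + C/τ = C_in/τ, τ = V/Q = 7.7796 h.
Integrating: C(t) = C_in + (C₀ − C_in) e^(−t/τ).
C(19.0) = 3.07 + (0 − 3.07)·e^(−19.0/7.7796) = 3.07 + (-3.0700)·0.086961 = 2.8030 kg/m³.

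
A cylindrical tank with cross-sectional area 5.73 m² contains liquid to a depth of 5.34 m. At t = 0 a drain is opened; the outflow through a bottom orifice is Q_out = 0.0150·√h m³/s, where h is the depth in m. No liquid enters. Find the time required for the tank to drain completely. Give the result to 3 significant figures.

Accumulation of liquid (constant cross-section A): A dh/dt = −0.0150 √h.
∫ h^(−1/2) dh = −(0.0150/A) ∫ dt, giving 2√h = 2√h₀ − (0.0150/A) t.
Tank is empty when √h = 0: t_empty = 2A√h₀/0.0150.
t_empty = 2·5.73·√5.34/0.0150 = 11.460·2.3108/0.0150 = 1765.5 s.

1770 s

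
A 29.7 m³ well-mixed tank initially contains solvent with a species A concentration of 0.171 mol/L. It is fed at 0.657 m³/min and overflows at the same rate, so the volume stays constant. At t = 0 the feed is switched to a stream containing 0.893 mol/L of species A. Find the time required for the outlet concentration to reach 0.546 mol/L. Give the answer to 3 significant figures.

Mass balance on the solute (V constant): V dC/dt = Q(C_in − C), so τ = V/Q = 45.205 min.
C(t) = C_in + (C₀ − C_in) e^(−t/τ). Set C = 0.546 and solve for t:
e^(−t/τ) = (C − C_in)/(C₀ − C_in) = (0.546 − 0.893)/(0.171 − 0.893) = 0.48061
t = −τ ln(…) = 45.205 × 0.73270 = 33.122 min.

33.1 min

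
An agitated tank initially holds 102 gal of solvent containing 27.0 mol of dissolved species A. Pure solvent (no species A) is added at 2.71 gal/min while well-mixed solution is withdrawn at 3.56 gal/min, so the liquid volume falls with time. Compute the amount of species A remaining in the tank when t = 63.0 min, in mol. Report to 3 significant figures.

Total volume: dV/dt = Q_in − Q_out = -0.85000 gal/min, so V(t) = 102 − 0.85000 t and V(63.0) = 48.450 gal.
Solute balance: dm/dt = 0 − Q_out C = −Q_out m/V(t).
dm/m = −Q_out dt/(V₀ − 0.85000 t); integrating gives ln(m/m₀) = −(Q_out/(Q_in−Q_out)) ln(V/V₀).
m = m₀ (V₀/V)^(Q_out/(Q_in−Q_out)) = 27.0 × (102/48.450)^(-4.1882) = 1.1948 mol.

1.19 mol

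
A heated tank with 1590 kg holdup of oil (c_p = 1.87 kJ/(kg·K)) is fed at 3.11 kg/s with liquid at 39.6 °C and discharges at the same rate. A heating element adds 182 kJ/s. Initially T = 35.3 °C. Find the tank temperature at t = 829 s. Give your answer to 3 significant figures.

63.9 °C

Energy balance: M c_p dT/dt = ṁ c_p (T_in − T) + 182.
τ = M/ṁ = 511.25 s; T_ss = T_in + Q̇/(ṁ c_p) = 39.6 + 182/(3.11·1.87) = 70.895 °C.
Integrating: T(t) = T_ss + (T₀ − T_ss) e^(−t/τ).
T(829) = 70.895 + (-35.595)·e^(−829/511.25) = 70.895 + (-35.595)·0.19760 = 63.861 °C.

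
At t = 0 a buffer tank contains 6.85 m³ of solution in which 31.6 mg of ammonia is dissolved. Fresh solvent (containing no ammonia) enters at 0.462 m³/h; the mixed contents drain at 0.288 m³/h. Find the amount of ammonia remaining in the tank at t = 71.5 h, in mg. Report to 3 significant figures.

Let m(t) be the amount of ammonia. Volume: V(t) = V₀ + (Q_in − Q_out) t = 6.85 + 0.17400 t; V(71.5) = 19.291 m³.
No ammonia enters, so dm/dt = −Q_out · (m/V).
Separate: dm/m = −Q_out dt/V(t) ⇒ ln(m/m₀) = −(Q_out/(Q_in−Q_out)) ln(V/V₀).
m = m₀ (V₀/V)^(Q_out/(Q_in−Q_out)) = 31.6 × (6.85/19.291)^(1.6552) = 5.6940 mg.

5.69 mg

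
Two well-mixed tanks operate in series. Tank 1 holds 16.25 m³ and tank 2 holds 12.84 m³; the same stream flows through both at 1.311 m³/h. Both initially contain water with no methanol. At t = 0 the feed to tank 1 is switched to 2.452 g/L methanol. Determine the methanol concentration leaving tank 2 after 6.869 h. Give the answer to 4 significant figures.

0.3172 g/L

Time constants: τᵢ = Vᵢ/Q for each well-mixed tank.
τ₁ = 16.25/1.311 = 12.3951 h; τ₂ = 12.84/1.311 = 9.79405 h.
Solving the cascade with C₁(0)=C₂(0)=0 gives C₂(t) = C_in[1 − (τ₁ e^(−t/τ₁) − τ₂ e^(−t/τ₂))/(τ₁ − τ₂)].
At t = 6.869: e^(−t/τ₁) = 0.574549, e^(−t/τ₂) = 0.495918.
C₂ = 2.452·[1 − (12.3951·0.574549 − 9.79405·0.495918)/(2.60107)] = 2.452·0.129375 = 0.317227 g/L.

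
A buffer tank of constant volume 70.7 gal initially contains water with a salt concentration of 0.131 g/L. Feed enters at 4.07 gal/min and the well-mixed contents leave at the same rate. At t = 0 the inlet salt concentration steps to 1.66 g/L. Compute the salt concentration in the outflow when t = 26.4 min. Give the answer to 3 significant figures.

Transient balance on the dissolved component: V dC/dt = Q(C_in − C).
So dC/dt = (C_in − C)/τ with τ = V/Q = 70.7/4.07 = 17.371 min.
C approaches C_in exponentially: C(t) = C_in + (C₀ − C_in) e^(−t/τ).
C(26.4) = 1.66 + (0.131 − 1.66)·e^(−26.4/17.371) = 1.66 + (-1.5290)·0.21876 = 1.3255 g/L.

1.33 g/L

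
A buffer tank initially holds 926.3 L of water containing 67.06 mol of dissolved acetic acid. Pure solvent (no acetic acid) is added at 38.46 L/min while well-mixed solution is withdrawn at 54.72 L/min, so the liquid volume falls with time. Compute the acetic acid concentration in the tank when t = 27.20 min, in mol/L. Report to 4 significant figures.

0.01559 mol/L

Let m(t) be the amount of acetic acid. Volume: V(t) = V₀ + (Q_in − Q_out) t = 926.3 − 16.2600 t; V(27.20) = 484.028 L.
No acetic acid enters, so dm/dt = −Q_out · (m/V).
dm/m = −Q_out dt/(V₀ − 16.2600 t); integrating gives ln(m/m₀) = −(Q_out/(Q_in−Q_out)) ln(V/V₀).
m = m₀ (V₀/V)^(Q_out/(Q_in−Q_out)) = 67.06 × (926.3/484.028)^(-3.36531) = 7.54823 mol.
C = m/V = 7.54823/484.028 = 0.0155946 mol/L.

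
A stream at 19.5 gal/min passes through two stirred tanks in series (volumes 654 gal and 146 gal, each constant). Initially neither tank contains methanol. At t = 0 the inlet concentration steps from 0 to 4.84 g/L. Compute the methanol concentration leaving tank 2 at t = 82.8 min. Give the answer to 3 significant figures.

4.31 g/L

Time constants: τᵢ = Vᵢ/Q for each well-mixed tank.
τ₁ = 654/19.5 = 33.538 min; τ₂ = 146/19.5 = 7.4872 min.
Tank 1: C₁ = C_in(1 − e^(−t/τ₁)). Tank 2 (τ₁ ≠ τ₂): C₂ = C_in[1 − (τ₁ e^(−t/τ₁) − τ₂ e^(−t/τ₂))/(τ₁ − τ₂)].
At t = 82.8: e^(−t/τ₁) = 0.084686, e^(−t/τ₂) = 1.5746e-05.
C₂ = 4.84·[1 − (33.538·0.084686 − 7.4872·1.5746e-05)/(26.051)] = 4.84·0.89098 = 4.3123 g/L.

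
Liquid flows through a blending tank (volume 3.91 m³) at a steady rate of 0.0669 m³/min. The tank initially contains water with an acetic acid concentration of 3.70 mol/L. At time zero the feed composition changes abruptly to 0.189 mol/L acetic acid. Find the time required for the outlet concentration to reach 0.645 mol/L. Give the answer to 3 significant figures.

Unsteady species balance (constant V, well mixed): V dC/dt = Q(C_in − C), so τ = V/Q = 58.445 min.
C(t) = C_in + (C₀ − C_in) e^(−t/τ). Set C = 0.645 and solve for t:
e^(−t/τ) = (C − C_in)/(C₀ − C_in) = (0.645 − 0.189)/(3.70 − 0.189) = 0.12988
t = −τ ln(…) = 58.445 × 2.0412 = 119.30 min.

119 min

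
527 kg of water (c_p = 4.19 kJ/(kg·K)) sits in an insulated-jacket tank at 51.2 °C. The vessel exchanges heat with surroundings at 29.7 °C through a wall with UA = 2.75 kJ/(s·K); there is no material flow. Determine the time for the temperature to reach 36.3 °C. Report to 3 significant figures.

948 s

First-law balance (no shaft work): M c_p dT/dt = −UA(T − T_amb).
τ = M c_p/UA = 802.96 s; T_ss = T_amb = 29.700 °C.
T(t) = T_ss + (T₀ − T_ss)e^(−t/τ); set T = 36.3:
t = −τ ln[(T − T_ss)/(T₀ − T_ss)] = −802.96 · ln(0.30698) = 948.28 s.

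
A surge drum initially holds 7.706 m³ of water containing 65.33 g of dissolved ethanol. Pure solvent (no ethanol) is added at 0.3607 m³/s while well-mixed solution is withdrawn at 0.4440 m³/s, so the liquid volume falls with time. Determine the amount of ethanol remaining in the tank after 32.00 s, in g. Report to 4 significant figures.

Total volume: dV/dt = Q_in − Q_out = -0.0833000 m³/s, so V(t) = 7.706 − 0.0833000 t and V(32.00) = 5.04040 m³.
Species balance (pure solvent in): dm/dt = −Q_out · m/V(t).
Separate: dm/m = −Q_out dt/V(t) ⇒ ln(m/m₀) = −(Q_out/(Q_in−Q_out)) ln(V/V₀).
m = m₀ (V₀/V)^(Q_out/(Q_in−Q_out)) = 65.33 × (7.706/5.04040)^(-5.33013) = 6.79874 g.

6.799 g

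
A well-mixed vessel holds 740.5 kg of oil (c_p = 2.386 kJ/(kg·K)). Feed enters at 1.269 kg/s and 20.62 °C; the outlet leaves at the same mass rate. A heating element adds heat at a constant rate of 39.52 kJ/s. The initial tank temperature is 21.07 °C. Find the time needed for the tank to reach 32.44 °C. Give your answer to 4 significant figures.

1357 s

M c_p dT/dt = ṁ c_p (T_in − T) + Q̇.
τ = M/ṁ = 583.530 s; T_ss = T_in + Q̇/(ṁ c_p) = 33.6722 °C.
T(t) = T_ss + (T₀ − T_ss) e^(−t/τ). Set T = 32.44:
e^(−t/τ) = (32.44 − 33.6722)/(21.07 − 33.6722) = 0.0977791
t = −583.530 · ln(0.0977791) = 1356.73 s.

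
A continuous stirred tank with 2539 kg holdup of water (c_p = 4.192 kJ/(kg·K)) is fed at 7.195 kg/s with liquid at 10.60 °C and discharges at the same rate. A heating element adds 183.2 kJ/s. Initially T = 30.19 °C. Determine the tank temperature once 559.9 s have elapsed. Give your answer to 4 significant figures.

Unsteady energy balance on the tank contents: M c_p dT/dt = ṁ c_p (T_in − T) + 183.2.
τ = M/ṁ = 352.884 s; T_ss = T_in + Q̇/(ṁ c_p) = 10.60 + 183.2/(7.195·4.192) = 16.6740 °C.
Integrating: T(t) = T_ss + (T₀ − T_ss) e^(−t/τ).
T(559.9) = 16.6740 + (13.5160)·e^(−559.9/352.884) = 16.6740 + (13.5160)·0.204612 = 19.4395 °C.

19.44 °C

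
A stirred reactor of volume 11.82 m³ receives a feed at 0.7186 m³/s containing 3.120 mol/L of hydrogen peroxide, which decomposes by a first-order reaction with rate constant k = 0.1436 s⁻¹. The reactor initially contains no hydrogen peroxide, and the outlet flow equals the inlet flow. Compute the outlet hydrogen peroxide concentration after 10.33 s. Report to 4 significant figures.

0.8157 mol/L

Species balance: V dC/dt = Q C_in − Q C − k V C.
This is linear with rate a = Q/V + k = 0.204395 s⁻¹.
C_ss = Q C_in/(Q + kV) = 0.928012 mol/L; C(t) = C_ss + (C₀ − C_ss) e^(−a t).
C(10.33) = 0.928012 + (-0.928012)·e^(−0.204395·10.33) = 0.928012 + (-0.928012)·0.121068 = 0.815659 mol/L.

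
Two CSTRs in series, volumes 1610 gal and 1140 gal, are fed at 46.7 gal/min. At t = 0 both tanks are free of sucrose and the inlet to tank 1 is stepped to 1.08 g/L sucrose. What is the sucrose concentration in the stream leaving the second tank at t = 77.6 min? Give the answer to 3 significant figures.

Species balance on tank i: dCᵢ/dt = (Cᵢ₋₁ − Cᵢ)/τᵢ with τᵢ = Vᵢ/Q.
τ₁ = 1610/46.7 = 34.475 min; τ₂ = 1140/46.7 = 24.411 min.
Tank 1: C₁ = C_in(1 − e^(−t/τ₁)). Tank 2 (τ₁ ≠ τ₂): C₂ = C_in[1 − (τ₁ e^(−t/τ₁) − τ₂ e^(−t/τ₂))/(τ₁ − τ₂)].
At t = 77.6: e^(−t/τ₁) = 0.10531, e^(−t/τ₂) = 0.041632.
C₂ = 1.08·[1 − (34.475·0.10531 − 24.411·0.041632)/(10.064)] = 1.08·0.74025 = 0.79947 g/L.

0.799 g/L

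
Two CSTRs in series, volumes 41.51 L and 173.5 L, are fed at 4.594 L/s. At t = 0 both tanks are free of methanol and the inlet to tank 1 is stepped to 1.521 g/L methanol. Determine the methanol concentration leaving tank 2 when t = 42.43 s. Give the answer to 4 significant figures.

Each tank obeys Vᵢ dCᵢ/dt = Q(Cᵢ₋₁ − Cᵢ), so τᵢ = Vᵢ/Q.
τ₁ = 41.51/4.594 = 9.03570 s; τ₂ = 173.5/4.594 = 37.7667 s.
Solving the cascade with C₁(0)=C₂(0)=0 gives C₂(t) = C_in[1 − (τ₁ e^(−t/τ₁) − τ₂ e^(−t/τ₂))/(τ₁ − τ₂)].
At t = 42.43: e^(−t/τ₁) = 0.00913339, e^(−t/τ₂) = 0.325147.
C₂ = 1.521·[1 − (9.03570·0.00913339 − 37.7667·0.325147)/(-28.7310)] = 1.521·0.575469 = 0.875288 g/L.

0.8753 g/L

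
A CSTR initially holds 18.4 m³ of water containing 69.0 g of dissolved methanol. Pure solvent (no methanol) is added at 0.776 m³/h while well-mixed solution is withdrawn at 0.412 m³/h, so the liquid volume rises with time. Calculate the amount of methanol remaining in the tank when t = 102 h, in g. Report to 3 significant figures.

19.8 g

Total volume: dV/dt = Q_in − Q_out = 0.36400 m³/h, so V(t) = 18.4 + 0.36400 t and V(102) = 55.528 m³.
Species balance (pure solvent in): dm/dt = −Q_out · m/V(t).
dm/m = −Q_out dt/(V₀ + 0.36400 t); integrating gives ln(m/m₀) = −(Q_out/(Q_in−Q_out)) ln(V/V₀).
m = m₀ (V₀/V)^(Q_out/(Q_in−Q_out)) = 69.0 × (18.4/55.528)^(1.1319) = 19.765 g.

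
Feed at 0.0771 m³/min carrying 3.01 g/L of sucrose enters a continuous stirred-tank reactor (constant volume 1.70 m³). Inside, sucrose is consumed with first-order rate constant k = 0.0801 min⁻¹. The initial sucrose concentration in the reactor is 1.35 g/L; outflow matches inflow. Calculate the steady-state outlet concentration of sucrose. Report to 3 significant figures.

Species balance: V dC/dt = Q C_in − Q C − k V C.
At steady state: 0 = Q C_in − (Q + kV) C_ss, so C_ss = Q C_in/(Q + kV).
C_ss = 0.0771·3.01/(0.0771 + 0.0801·1.70) = 0.23207/0.21327 = 1.0882 g/L.

1.09 g/L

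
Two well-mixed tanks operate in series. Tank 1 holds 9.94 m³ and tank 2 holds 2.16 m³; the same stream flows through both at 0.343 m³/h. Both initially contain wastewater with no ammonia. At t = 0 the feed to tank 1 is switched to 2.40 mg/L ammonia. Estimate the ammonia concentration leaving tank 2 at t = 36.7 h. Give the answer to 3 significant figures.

Each tank obeys Vᵢ dCᵢ/dt = Q(Cᵢ₋₁ − Cᵢ), so τᵢ = Vᵢ/Q.
τ₁ = 9.94/0.343 = 28.980 h; τ₂ = 2.16/0.343 = 6.2974 h.
Solving the cascade with C₁(0)=C₂(0)=0 gives C₂(t) = C_in[1 − (τ₁ e^(−t/τ₁) − τ₂ e^(−t/τ₂))/(τ₁ − τ₂)].
At t = 36.7: e^(−t/τ₁) = 0.28184, e^(−t/τ₂) = 0.0029445.
C₂ = 2.40·[1 − (28.980·0.28184 − 6.2974·0.0029445)/(22.682)] = 2.40·0.64073 = 1.5377 mg/L.

1.54 mg/L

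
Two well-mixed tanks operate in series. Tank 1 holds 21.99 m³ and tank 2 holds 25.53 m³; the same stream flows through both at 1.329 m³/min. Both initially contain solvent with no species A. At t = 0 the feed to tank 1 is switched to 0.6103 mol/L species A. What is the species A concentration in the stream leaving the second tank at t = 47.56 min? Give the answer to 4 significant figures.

0.4542 mol/L

Each tank obeys Vᵢ dCᵢ/dt = Q(Cᵢ₋₁ − Cᵢ), so τᵢ = Vᵢ/Q.
τ₁ = 21.99/1.329 = 16.5463 min; τ₂ = 25.53/1.329 = 19.2099 min.
Tank 1: C₁ = C_in(1 − e^(−t/τ₁)). Tank 2 (τ₁ ≠ τ₂): C₂ = C_in[1 − (τ₁ e^(−t/τ₁) − τ₂ e^(−t/τ₂))/(τ₁ − τ₂)].
At t = 47.56: e^(−t/τ₁) = 0.0564521, e^(−t/τ₂) = 0.0840955.
C₂ = 0.6103·[1 − (16.5463·0.0564521 − 19.2099·0.0840955)/(-2.66366)] = 0.6103·0.744188 = 0.454178 mol/L.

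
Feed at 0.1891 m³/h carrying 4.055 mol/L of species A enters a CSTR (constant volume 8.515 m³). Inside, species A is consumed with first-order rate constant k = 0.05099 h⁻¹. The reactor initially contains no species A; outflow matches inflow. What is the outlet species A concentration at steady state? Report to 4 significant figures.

1.230 mol/L

Species balance: V dC/dt = Q C_in − Q C − k V C.
Steady state (dC/dt = 0): C_ss = Q C_in/(Q + kV) = C_in/(1 + kV/Q).
C_ss = 0.1891·4.055/(0.1891 + 0.05099·8.515) = 0.766800/0.623280 = 1.23027 mol/L.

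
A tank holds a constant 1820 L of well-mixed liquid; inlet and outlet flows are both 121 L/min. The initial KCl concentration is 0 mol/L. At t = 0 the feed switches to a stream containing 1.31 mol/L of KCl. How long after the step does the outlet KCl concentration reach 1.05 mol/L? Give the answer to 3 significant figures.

24.3 min

Mass balance on the solute (V constant): V dC/dt = Q(C_in − C), so τ = V/Q = 15.041 min.
C(t) = C_in + (C₀ − C_in) e^(−t/τ). Set C = 1.05 and solve for t:
e^(−t/τ) = (C − C_in)/(C₀ − C_in) = (1.05 − 1.31)/(0 − 1.31) = 0.19847
t = −τ ln(…) = 15.041 × 1.6171 = 24.323 min.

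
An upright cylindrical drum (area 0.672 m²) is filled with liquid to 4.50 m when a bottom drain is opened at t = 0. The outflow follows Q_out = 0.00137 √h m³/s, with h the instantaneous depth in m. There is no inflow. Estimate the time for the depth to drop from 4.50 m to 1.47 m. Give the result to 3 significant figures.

892 s

Unsteady balance on liquid volume: A dh/dt = −0.00137 √h.
This is separable: 2 d(√h)/dt = −0.00137/A, so √h = √h₀ − (0.00137/(2A)) t.
t = 2A(√h₀ − √h)/0.00137 = 2·0.672·(√4.50 − √1.47)/0.00137
  = 1.3440 × (2.1213 − 1.2124) / 0.00137 = 891.64 s.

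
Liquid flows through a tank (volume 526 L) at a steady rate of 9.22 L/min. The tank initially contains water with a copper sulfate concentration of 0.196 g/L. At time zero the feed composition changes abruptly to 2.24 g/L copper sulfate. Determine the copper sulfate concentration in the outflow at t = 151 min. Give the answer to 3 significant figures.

Transient balance on the dissolved component: V dC/dt = Q(C_in − C).
So dC/dt = (C_in − C)/τ with τ = V/Q = 526/9.22 = 57.050 min.
Solution: C(t) = C_in + (C₀ − C_in) e^(−t/τ).
C(151) = 2.24 + (0.196 − 2.24)·e^(−151/57.050) = 2.24 + (-2.0440)·0.070877 = 2.0951 g/L.

2.10 g/L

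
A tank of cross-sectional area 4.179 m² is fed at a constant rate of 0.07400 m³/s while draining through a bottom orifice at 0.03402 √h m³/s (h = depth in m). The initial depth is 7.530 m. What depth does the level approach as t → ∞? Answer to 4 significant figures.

Accumulation of liquid (constant cross-section A): A dh/dt = Q_in − 0.03402 √h. At steady state dh/dt = 0:
Q_in = 0.03402 √h_ss ⇒ √h_ss = 0.07400/0.03402 = 2.17519.
h_ss = 2.17519² = 4.73146 m. (Since h₀ = 7.530 m > h_ss, the level will fall toward this value.)

4.731 m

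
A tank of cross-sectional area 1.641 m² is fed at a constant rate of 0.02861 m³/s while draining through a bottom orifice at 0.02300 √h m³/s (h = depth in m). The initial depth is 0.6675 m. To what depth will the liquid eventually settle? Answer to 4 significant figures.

1.547 m

Volume balance on the tank: A dh/dt = Q_in − 0.02300 √h. At steady state dh/dt = 0:
Q_in = 0.02300 √h_ss ⇒ √h_ss = 0.02861/0.02300 = 1.24391.
h_ss = 1.24391² = 1.54732 m. (Since h₀ = 0.6675 m < h_ss, the level will rise toward this value.)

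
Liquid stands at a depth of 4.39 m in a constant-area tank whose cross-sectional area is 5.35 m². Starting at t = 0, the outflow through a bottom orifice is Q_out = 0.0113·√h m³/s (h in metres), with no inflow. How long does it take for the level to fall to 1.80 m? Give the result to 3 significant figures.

With no inflow, A dh/dt = −0.0113 √h.
∫ h^(−1/2) dh = −(0.0113/A) ∫ dt, giving 2√h = 2√h₀ − (0.0113/A) t.
t = 2A(√h₀ − √h)/0.0113 = 2·5.35·(√4.39 − √1.80)/0.0113
  = 10.700 × (2.0952 − 1.3416) / 0.0113 = 713.58 s.

714 s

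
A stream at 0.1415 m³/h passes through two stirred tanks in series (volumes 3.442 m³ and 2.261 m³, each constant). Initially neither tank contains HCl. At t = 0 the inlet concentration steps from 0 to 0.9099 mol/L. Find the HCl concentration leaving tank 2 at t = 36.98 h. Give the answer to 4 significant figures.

Species balance on tank i: dCᵢ/dt = (Cᵢ₋₁ − Cᵢ)/τᵢ with τᵢ = Vᵢ/Q.
τ₁ = 3.442/0.1415 = 24.3251 h; τ₂ = 2.261/0.1415 = 15.9788 h.
Solving the cascade with C₁(0)=C₂(0)=0 gives C₂(t) = C_in[1 − (τ₁ e^(−t/τ₁) − τ₂ e^(−t/τ₂))/(τ₁ − τ₂)].
At t = 36.98: e^(−t/τ₁) = 0.218659, e^(−t/τ₂) = 0.0988337.
C₂ = 0.9099·[1 − (24.3251·0.218659 − 15.9788·0.0988337)/(8.34629)] = 0.9099·0.551937 = 0.502208 mol/L.

0.5022 mol/L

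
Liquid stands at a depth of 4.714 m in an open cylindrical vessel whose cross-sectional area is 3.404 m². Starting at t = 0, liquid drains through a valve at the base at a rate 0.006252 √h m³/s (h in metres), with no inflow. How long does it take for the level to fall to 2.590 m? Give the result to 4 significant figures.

611.8 s

With no inflow, A dh/dt = −0.006252 √h.
This is separable: 2 d(√h)/dt = −0.006252/A, so √h = √h₀ − (0.006252/(2A)) t.
t = 2A(√h₀ − √h)/0.006252 = 2·3.404·(√4.714 − √2.590)/0.006252
  = 6.80800 × (2.17117 − 1.60935) / 0.006252 = 611.791 s.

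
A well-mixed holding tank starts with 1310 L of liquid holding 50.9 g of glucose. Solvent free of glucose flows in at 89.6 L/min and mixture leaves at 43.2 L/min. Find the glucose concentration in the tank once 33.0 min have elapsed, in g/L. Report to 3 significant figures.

Total volume: dV/dt = Q_in − Q_out = 46.400 L/min, so V(t) = 1310 + 46.400 t and V(33.0) = 2841.2 L.
No glucose enters, so dm/dt = −Q_out · (m/V).
Separate: dm/m = −Q_out dt/V(t) ⇒ ln(m/m₀) = −(Q_out/(Q_in−Q_out)) ln(V/V₀).
m = m₀ (V₀/V)^(Q_out/(Q_in−Q_out)) = 50.9 × (1310/2841.2)^(0.93103) = 24.756 g.
C = m/V = 24.756/2841.2 = 0.0087131 g/L.

0.00871 g/L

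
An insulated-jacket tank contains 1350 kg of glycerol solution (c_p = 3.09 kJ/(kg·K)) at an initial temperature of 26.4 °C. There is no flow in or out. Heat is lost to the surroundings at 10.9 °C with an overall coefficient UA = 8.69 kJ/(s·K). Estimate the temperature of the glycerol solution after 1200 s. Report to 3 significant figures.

12.2 °C

First-law balance (no shaft work): M c_p dT/dt = −UA(T − T_amb).
dT/dt = (T_ss − T)/τ with T_ss = T_amb = 10.900 °C, τ = M c_p/UA = 1350·3.09/8.69 = 480.03 s.
Integrating: T(t) = T_ss + (T₀ − T_ss) e^(−t/τ).
T(1200) = 10.900 + (15.500)·0.082100 = 12.173 °C.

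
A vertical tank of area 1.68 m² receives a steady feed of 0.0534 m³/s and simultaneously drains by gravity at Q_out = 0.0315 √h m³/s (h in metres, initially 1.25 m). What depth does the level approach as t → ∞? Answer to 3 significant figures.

Level balance: A dh/dt = 0.0534 − 0.0315 √h. Setting dh/dt = 0:
Q_in = 0.0315 √h_ss ⇒ √h_ss = 0.0534/0.0315 = 1.6952.
h_ss = 1.6952² = 2.8738 m. (Since h₀ = 1.25 m < h_ss, the level will rise toward this value.)

2.87 m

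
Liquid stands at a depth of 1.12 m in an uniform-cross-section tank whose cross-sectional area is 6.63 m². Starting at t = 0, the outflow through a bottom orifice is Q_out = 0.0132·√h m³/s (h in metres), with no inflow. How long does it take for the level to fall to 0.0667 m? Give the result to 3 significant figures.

804 s

A dh/dt = −Q_out = −0.0132 √h.
This is separable: 2 d(√h)/dt = −0.0132/A, so √h = √h₀ − (0.0132/(2A)) t.
t = 2A(√h₀ − √h)/0.0132 = 2·6.63·(√1.12 − √0.0667)/0.0132
  = 13.260 × (1.0583 − 0.25826) / 0.0132 = 803.67 s.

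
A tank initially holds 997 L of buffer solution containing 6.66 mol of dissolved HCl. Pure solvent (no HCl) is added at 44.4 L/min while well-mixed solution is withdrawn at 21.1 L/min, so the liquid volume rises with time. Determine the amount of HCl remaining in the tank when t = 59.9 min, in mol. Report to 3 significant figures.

Total volume: dV/dt = Q_in − Q_out = 23.300 L/min, so V(t) = 997 + 23.300 t and V(59.9) = 2392.7 L.
Species balance (pure solvent in): dm/dt = −Q_out · m/V(t).
dm/m = −Q_out dt/(V₀ + 23.300 t); integrating gives ln(m/m₀) = −(Q_out/(Q_in−Q_out)) ln(V/V₀).
m = m₀ (V₀/V)^(Q_out/(Q_in−Q_out)) = 6.66 × (997/2392.7)^(0.90558) = 3.0143 mol.

3.01 mol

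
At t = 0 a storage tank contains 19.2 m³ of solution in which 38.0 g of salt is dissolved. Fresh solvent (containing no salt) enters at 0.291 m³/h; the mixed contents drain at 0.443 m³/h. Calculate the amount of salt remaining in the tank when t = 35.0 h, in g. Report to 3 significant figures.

14.8 g

Let m(t) be the amount of salt. Volume: V(t) = V₀ + (Q_in − Q_out) t = 19.2 − 0.15200 t; V(35.0) = 13.880 m³.
No salt enters, so dm/dt = −Q_out · (m/V).
dm/m = −Q_out dt/(V₀ − 0.15200 t); integrating gives ln(m/m₀) = −(Q_out/(Q_in−Q_out)) ln(V/V₀).
m = m₀ (V₀/V)^(Q_out/(Q_in−Q_out)) = 38.0 × (19.2/13.880)^(-2.9145) = 14.760 g.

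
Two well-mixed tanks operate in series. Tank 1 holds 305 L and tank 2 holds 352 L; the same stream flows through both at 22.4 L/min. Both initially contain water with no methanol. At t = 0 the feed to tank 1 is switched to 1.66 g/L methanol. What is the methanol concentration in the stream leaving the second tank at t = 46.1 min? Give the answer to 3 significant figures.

Each tank obeys Vᵢ dCᵢ/dt = Q(Cᵢ₋₁ − Cᵢ), so τᵢ = Vᵢ/Q.
τ₁ = 305/22.4 = 13.616 min; τ₂ = 352/22.4 = 15.714 min.
Tank 1: C₁ = C_in(1 − e^(−t/τ₁)). Tank 2 (τ₁ ≠ τ₂): C₂ = C_in[1 − (τ₁ e^(−t/τ₁) − τ₂ e^(−t/τ₂))/(τ₁ − τ₂)].
At t = 46.1: e^(−t/τ₁) = 0.033854, e^(−t/τ₂) = 0.053203.
C₂ = 1.66·[1 − (13.616·0.033854 − 15.714·0.053203)/(-2.0982)] = 1.66·0.82123 = 1.3632 g/L.

1.36 g/L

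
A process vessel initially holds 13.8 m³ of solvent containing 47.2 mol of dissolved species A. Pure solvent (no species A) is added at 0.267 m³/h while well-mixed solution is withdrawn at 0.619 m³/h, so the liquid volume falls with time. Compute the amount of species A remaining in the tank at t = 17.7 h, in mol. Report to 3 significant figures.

Total volume: dV/dt = Q_in − Q_out = -0.35200 m³/h, so V(t) = 13.8 − 0.35200 t and V(17.7) = 7.5696 m³.
Solute balance: dm/dt = 0 − Q_out C = −Q_out m/V(t).
dm/m = −Q_out dt/(V₀ − 0.35200 t); integrating gives ln(m/m₀) = −(Q_out/(Q_in−Q_out)) ln(V/V₀).
m = m₀ (V₀/V)^(Q_out/(Q_in−Q_out)) = 47.2 × (13.8/7.5696)^(-1.7585) = 16.418 mol.

16.4 mol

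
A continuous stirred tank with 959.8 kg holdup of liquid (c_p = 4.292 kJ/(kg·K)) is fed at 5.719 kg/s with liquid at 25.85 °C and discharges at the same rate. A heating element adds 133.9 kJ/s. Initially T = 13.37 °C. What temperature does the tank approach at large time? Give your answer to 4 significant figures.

M c_p dT/dt = ṁ c_p (T_in − T) + Q̇.
At steady state dT/dt = 0 ⇒ T_ss = T_in + Q̇/(ṁ c_p) = 25.85 + 133.9/(5.719·4.292) = 31.3051 °C.

31.31 °C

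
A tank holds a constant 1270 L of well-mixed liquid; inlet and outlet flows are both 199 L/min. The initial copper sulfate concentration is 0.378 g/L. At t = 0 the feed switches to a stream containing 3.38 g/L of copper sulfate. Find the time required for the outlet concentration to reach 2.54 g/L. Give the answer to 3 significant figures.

8.13 min

Accumulation = in − out for the solute gives V dC/dt = Q(C_in − C), so τ = V/Q = 6.3819 min.
C(t) = C_in + (C₀ − C_in) e^(−t/τ). Set C = 2.54 and solve for t:
e^(−t/τ) = (C − C_in)/(C₀ − C_in) = (2.54 − 3.38)/(0.378 − 3.38) = 0.27981
t = −τ ln(…) = 6.3819 × 1.2736 = 8.1282 min.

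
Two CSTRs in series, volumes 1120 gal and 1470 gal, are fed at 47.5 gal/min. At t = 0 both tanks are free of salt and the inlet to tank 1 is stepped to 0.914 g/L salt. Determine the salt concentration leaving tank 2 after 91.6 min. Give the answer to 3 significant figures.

0.775 g/L

Species balance on tank i: dCᵢ/dt = (Cᵢ₋₁ − Cᵢ)/τᵢ with τᵢ = Vᵢ/Q.
τ₁ = 1120/47.5 = 23.579 min; τ₂ = 1470/47.5 = 30.947 min.
Solving the cascade with C₁(0)=C₂(0)=0 gives C₂(t) = C_in[1 − (τ₁ e^(−t/τ₁) − τ₂ e^(−t/τ₂))/(τ₁ − τ₂)].
At t = 91.6: e^(−t/τ₁) = 0.020551, e^(−t/τ₂) = 0.051826.
C₂ = 0.914·[1 − (23.579·0.020551 − 30.947·0.051826)/(-7.3684)] = 0.914·0.84810 = 0.77516 g/L.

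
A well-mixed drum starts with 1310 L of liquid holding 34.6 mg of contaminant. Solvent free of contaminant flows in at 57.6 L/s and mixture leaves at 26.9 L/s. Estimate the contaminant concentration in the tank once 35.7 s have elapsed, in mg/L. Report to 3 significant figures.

0.00844 mg/L

Total volume: dV/dt = Q_in − Q_out = 30.700 L/s, so V(t) = 1310 + 30.700 t and V(35.7) = 2406.0 L.
Species balance (pure solvent in): dm/dt = −Q_out · m/V(t).
Separate: dm/m = −Q_out dt/V(t) ⇒ ln(m/m₀) = −(Q_out/(Q_in−Q_out)) ln(V/V₀).
m = m₀ (V₀/V)^(Q_out/(Q_in−Q_out)) = 34.6 × (1310/2406.0)^(0.87622) = 20.311 mg.
C = m/V = 20.311/2406.0 = 0.0084419 mg/L.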